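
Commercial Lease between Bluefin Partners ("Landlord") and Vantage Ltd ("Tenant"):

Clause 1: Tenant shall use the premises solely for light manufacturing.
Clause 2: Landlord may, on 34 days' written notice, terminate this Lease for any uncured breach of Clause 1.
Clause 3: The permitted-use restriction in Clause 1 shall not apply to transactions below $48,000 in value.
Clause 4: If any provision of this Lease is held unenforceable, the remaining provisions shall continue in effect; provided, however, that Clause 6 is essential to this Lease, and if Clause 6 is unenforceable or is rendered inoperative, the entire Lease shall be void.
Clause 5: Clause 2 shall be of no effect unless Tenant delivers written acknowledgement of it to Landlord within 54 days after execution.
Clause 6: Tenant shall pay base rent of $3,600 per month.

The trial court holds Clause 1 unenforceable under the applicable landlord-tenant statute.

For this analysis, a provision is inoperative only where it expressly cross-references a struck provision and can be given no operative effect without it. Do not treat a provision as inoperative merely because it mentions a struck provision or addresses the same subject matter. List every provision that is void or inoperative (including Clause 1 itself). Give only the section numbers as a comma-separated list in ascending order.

1, 2, 3, 5

Clause 1 is struck. Clause 2 merely fixes the termination right for breach of Clause 1; with Clause 1 gone it has nothing to operate on and falls away. Clause 3 has no operative effect of its own apart from Clause 1 and is therefore inoperative. The only function of Clause 5 is the acknowledgement condition for Clause 2, so it cannot stand once Clause 2 is removed. Clause 4 makes Clause 6 an essential term, but Clause 6 is unaffected, so the severability proviso in Clause 4 preserves the remaining provisions. The provisions still in force are Clause 4 and Clause 6.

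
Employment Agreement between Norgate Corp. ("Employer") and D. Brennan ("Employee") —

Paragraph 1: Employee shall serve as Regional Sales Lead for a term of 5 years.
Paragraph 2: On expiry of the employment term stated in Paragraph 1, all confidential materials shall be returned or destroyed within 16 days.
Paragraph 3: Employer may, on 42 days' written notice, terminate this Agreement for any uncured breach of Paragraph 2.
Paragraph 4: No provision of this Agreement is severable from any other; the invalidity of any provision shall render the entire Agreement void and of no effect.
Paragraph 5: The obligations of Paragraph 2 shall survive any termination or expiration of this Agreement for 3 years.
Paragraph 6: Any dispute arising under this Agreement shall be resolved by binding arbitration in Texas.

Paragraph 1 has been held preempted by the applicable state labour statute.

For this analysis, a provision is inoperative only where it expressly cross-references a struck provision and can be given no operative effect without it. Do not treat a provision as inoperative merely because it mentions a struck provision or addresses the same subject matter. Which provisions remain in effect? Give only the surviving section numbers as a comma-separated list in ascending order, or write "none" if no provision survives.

none

Paragraph 1 is struck. Paragraph 2 merely fixes the return obligation tied to Paragraph 1; with Paragraph 1 gone it has nothing to operate on and falls away. Paragraph 3 has no operative effect of its own apart from Paragraph 2 and is therefore inoperative. Paragraph 5 operates only by reference to Paragraph 2, so it falls with Paragraph 2. Paragraph 4 provides that the Agreement is not severable, so the invalidity of any one provision voids the entire Agreement. No provision of the Agreement survives.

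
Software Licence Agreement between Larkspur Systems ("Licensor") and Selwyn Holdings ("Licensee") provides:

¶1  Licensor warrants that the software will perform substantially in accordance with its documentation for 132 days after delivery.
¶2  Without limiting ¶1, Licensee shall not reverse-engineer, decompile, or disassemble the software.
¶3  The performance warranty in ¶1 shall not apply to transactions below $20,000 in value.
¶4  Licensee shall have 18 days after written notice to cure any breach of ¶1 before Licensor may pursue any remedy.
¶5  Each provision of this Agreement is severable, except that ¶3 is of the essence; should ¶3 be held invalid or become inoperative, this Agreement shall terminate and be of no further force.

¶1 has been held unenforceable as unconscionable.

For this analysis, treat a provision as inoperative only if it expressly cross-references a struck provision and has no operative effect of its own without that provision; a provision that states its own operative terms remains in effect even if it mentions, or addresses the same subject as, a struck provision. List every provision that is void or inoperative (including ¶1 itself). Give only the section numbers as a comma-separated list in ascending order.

¶1 is struck. ¶3 does nothing except set the carve-out from the performance warranty by reference to ¶1; with ¶1 gone it has no independent effect and is inoperative. The only function of ¶4 is the cure period for breach of ¶1, so it cannot stand once ¶1 is removed. ¶5 makes ¶3 an essential term, and ¶3 has been rendered inoperative by the cascade; under ¶5, the entire Agreement is therefore void. No provision of the Agreement survives.

1, 2, 3, 4, 5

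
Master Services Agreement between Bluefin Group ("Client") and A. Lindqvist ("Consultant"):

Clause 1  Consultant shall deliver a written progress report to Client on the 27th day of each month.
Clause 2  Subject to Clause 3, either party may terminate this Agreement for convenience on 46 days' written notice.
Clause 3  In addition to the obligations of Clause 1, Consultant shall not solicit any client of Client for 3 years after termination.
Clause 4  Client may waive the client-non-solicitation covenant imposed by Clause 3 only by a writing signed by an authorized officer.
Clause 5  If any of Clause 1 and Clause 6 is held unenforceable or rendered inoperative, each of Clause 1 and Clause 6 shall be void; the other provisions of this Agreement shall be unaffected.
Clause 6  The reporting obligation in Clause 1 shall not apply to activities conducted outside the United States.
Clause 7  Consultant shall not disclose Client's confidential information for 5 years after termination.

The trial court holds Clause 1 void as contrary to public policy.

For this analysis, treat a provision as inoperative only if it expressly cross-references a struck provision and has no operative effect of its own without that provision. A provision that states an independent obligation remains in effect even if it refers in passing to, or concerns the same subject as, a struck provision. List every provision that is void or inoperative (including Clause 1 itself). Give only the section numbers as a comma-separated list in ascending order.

Clause 1 is struck. Clause 6 has no operative effect of its own apart from Clause 1 and is therefore inoperative. Clause 3 mentions Clause 1 but its own obligation stands independently of Clause 1, so Clause 3 is not affected. Clause 5 declares Clause 1 and Clause 6 mutually dependent; since one of them has fallen, all of them are of no effect. The remainder continues in force under Clause 5. Clause 2, Clause 3, Clause 4, Clause 5, and Clause 7 remain in effect.

1, 6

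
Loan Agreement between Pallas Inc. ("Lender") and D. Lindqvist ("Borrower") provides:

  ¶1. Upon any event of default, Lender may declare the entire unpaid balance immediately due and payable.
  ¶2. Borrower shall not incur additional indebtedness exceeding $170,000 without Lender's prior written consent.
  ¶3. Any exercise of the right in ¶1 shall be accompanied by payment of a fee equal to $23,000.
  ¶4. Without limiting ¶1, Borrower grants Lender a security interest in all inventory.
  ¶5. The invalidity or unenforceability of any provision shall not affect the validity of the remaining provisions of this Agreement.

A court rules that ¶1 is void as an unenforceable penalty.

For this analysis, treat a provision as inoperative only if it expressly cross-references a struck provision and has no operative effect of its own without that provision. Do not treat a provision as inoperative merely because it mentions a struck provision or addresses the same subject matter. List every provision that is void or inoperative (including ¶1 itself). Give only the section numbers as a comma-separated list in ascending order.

1, 3

¶1 is struck. ¶3 merely fixes the exercise fee for ¶1; with ¶1 gone it has nothing to operate on and falls away. Although ¶4 refers to ¶1, its operative terms do not depend on ¶1, so it remains in effect. Under the severability clause in ¶5, the remaining provisions continue in force. ¶2, ¶4, and ¶5 remain in effect.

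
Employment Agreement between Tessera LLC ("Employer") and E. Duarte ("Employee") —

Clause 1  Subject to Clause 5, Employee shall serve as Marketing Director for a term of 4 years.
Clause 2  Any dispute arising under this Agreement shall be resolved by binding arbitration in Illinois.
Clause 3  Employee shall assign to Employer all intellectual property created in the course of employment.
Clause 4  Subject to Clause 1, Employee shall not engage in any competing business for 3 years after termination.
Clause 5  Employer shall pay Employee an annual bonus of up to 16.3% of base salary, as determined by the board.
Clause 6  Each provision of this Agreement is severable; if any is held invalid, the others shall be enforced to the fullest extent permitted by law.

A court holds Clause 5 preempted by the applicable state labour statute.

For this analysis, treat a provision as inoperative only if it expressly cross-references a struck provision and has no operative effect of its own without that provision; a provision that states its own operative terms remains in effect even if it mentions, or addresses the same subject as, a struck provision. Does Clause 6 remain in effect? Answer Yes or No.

Yes

Clause 5 is struck. Clause 1 mentions Clause 5 but its own obligation stands independently of Clause 5, so Clause 1 is not affected. No other provision's operative terms depend on Clause 5. Clause 6 is a severability clause and preserves every provision that can still be given independent effect. Clause 1, Clause 2, Clause 3, Clause 4, and Clause 6 remain in effect. Clause 6 is among the surviving provisions, so the answer is yes.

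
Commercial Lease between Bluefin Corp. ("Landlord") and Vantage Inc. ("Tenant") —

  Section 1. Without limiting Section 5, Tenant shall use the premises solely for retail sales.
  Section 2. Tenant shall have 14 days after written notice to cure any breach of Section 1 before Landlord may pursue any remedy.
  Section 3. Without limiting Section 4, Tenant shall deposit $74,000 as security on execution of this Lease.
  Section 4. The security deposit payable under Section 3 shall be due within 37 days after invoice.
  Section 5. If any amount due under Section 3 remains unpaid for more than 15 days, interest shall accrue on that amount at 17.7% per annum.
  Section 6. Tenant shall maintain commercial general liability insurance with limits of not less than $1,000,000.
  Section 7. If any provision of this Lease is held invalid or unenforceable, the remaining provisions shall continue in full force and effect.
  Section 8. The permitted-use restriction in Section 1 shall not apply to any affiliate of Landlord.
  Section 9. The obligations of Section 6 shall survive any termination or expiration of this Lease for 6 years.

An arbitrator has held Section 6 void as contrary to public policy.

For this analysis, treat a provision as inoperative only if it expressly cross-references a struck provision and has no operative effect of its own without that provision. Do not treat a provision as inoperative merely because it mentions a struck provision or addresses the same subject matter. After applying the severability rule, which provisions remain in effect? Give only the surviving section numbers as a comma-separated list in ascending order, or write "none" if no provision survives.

1, 2, 3, 4, 5, 7, 8

Section 6 is struck. The only function of Section 9 is the survival period for Section 6, so it cannot stand once Section 6 is removed. Section 7 is a severability clause and preserves every provision that can still be given independent effect. The provisions still in force are Section 1, Section 2, Section 3, Section 4, Section 5, Section 7, and Section 8.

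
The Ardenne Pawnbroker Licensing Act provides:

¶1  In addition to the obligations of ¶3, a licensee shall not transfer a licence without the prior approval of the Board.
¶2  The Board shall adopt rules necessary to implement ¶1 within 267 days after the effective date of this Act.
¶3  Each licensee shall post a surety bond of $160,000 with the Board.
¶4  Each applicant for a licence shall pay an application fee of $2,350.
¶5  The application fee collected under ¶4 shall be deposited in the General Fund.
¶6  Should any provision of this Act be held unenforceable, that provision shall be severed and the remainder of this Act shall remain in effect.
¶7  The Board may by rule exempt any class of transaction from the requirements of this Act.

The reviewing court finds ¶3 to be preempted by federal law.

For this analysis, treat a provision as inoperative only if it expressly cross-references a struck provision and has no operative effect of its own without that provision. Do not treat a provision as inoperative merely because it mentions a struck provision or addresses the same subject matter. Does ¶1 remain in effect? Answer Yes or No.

Yes

¶3 is struck. Although ¶1 refers to ¶3, its operative terms do not depend on ¶3, so it remains in effect. Nothing else in the Act is defined by reference to ¶3. ¶6 is a severability clause and preserves every provision that can still be given independent effect. That leaves ¶1, ¶2, ¶4, ¶5, ¶6, and ¶7 in effect. ¶1 is among the surviving provisions, so the answer is yes.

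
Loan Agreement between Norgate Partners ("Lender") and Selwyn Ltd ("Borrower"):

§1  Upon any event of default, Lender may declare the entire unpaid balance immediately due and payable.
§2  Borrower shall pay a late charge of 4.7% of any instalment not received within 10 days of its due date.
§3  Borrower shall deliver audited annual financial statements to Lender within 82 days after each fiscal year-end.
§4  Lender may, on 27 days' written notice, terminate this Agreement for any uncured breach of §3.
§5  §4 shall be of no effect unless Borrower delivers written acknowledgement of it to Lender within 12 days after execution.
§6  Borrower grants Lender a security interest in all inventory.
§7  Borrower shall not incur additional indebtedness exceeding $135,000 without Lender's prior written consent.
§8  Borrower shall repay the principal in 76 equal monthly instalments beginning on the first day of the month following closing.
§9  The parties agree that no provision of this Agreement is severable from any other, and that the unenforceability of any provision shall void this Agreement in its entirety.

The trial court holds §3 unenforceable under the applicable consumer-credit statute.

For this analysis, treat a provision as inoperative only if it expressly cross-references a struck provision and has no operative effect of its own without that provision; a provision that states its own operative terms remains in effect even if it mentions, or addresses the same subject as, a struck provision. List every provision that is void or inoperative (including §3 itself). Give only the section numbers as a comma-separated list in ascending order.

§3 is struck. §4 merely fixes the termination right for breach of §3; with §3 gone it has nothing to operate on and falls away. §5 has no operative effect of its own apart from §4 and is therefore inoperative. §9 provides that the Agreement is not severable, so the invalidity of any one provision voids the entire Agreement. No provision of the Agreement survives.

1, 2, 3, 4, 5, 6, 7, 8, 9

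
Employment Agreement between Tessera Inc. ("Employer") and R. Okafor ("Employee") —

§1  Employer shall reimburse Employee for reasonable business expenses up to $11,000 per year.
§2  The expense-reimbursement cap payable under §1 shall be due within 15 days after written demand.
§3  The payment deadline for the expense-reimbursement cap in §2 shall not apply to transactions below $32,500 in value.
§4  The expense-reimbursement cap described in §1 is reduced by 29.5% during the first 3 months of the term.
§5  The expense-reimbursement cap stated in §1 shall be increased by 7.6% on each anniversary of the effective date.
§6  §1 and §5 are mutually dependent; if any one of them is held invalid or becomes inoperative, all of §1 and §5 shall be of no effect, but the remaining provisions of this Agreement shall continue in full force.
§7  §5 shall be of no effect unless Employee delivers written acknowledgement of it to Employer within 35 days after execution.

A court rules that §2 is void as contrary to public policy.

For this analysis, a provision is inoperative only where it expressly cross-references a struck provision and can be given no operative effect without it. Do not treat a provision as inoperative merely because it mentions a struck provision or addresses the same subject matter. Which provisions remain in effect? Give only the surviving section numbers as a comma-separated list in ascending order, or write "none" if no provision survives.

1, 4, 5, 6, 7

§2 is struck. The whole of §3 is the carve-out from the payment deadline for the expense-reimbursement cap, defined by reference to §2, so §3 cannot stand once §2 is removed. §6 ties §1 and §5 together, but none of those is affected here; the remaining provisions continue in force under §6. §1, §4, §5, §6, and §7 remain in effect.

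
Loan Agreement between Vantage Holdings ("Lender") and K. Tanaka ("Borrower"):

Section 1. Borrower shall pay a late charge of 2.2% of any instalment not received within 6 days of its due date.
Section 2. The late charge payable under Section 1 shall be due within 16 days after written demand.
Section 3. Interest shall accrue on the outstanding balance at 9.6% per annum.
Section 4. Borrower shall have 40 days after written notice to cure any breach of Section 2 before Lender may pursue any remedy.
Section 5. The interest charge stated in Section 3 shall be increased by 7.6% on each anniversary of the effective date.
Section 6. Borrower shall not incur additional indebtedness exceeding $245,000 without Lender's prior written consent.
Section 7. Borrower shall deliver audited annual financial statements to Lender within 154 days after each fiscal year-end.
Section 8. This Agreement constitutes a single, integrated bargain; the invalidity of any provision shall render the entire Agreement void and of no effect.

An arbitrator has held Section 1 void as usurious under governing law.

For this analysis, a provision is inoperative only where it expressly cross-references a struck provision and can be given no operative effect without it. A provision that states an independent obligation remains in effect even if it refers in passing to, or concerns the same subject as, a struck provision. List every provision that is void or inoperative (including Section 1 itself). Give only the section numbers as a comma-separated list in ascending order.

Section 1 is struck. Section 2 has no operative effect of its own apart from Section 1 and is therefore inoperative. Section 4 operates only by reference to Section 2, so it falls with Section 2. Section 8 provides that the Agreement is not severable, so the invalidity of any one provision voids the entire Agreement. No provision of the Agreement survives.

1, 2, 3, 4, 5, 6, 7, 8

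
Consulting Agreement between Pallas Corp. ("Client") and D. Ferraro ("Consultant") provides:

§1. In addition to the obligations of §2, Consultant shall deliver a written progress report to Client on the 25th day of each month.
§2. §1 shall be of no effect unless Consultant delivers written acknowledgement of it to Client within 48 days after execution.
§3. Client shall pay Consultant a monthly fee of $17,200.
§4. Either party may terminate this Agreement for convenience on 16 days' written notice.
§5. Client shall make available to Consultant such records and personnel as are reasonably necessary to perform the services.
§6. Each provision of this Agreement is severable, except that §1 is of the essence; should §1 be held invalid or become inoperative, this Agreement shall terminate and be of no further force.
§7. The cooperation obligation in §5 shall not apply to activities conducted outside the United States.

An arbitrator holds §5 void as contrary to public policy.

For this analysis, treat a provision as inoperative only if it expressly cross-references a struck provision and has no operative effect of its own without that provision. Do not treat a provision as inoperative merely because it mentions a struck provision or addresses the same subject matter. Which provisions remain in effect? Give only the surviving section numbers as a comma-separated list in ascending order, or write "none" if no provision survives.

§5 is struck. §7 has no operative effect of its own apart from §5 and is therefore inoperative. §6 makes §1 an essential term, but §1 is unaffected, so the severability proviso in §6 preserves the remaining provisions. §1, §2, §3, §4, and §6 remain in effect.

1, 2, 3, 4, 6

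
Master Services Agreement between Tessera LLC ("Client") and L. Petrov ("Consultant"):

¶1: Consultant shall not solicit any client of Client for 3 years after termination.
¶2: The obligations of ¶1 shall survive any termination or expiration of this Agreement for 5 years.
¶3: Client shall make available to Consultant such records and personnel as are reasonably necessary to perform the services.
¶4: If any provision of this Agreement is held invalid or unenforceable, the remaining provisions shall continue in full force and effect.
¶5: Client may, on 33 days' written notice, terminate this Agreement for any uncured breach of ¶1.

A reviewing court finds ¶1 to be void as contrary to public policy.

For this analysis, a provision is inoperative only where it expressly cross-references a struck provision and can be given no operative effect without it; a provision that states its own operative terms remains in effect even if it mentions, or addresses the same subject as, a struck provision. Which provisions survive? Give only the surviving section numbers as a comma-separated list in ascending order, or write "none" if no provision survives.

3, 4

¶1 is struck. ¶2 operates only by reference to ¶1, so it falls with ¶1. ¶5 merely fixes the termination right for breach of ¶1; with ¶1 gone it has nothing to operate on and falls away. ¶4 is a severability clause and preserves every provision that can still be given independent effect. That leaves ¶3 and ¶4 in effect.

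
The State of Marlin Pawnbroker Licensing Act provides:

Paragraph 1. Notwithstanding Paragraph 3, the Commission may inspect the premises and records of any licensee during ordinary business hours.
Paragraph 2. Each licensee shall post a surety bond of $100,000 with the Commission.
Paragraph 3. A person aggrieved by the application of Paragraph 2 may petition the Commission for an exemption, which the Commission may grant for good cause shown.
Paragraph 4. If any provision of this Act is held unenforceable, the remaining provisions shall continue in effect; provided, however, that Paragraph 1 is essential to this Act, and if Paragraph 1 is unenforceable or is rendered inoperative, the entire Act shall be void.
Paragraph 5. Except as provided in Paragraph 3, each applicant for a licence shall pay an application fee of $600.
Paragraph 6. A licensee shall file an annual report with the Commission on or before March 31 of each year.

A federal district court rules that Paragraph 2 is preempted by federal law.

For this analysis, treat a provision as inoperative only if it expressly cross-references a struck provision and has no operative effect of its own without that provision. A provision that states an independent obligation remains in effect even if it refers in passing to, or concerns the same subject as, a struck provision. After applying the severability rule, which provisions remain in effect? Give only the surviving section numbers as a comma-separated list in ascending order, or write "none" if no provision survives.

1, 4, 5, 6

Paragraph 2 is struck. Paragraph 3 has no operative effect of its own apart from Paragraph 2 and is therefore inoperative. Although Paragraph 5 refers to Paragraph 3, its operative terms do not depend on Paragraph 3, so it remains in effect. Although Paragraph 1 refers to Paragraph 3, its operative terms do not depend on Paragraph 3, so it remains in effect. Paragraph 4 makes Paragraph 1 an essential term, but Paragraph 1 is unaffected, so the severability proviso in Paragraph 4 preserves the remaining provisions. That leaves Paragraph 1, Paragraph 4, Paragraph 5, and Paragraph 6 in effect.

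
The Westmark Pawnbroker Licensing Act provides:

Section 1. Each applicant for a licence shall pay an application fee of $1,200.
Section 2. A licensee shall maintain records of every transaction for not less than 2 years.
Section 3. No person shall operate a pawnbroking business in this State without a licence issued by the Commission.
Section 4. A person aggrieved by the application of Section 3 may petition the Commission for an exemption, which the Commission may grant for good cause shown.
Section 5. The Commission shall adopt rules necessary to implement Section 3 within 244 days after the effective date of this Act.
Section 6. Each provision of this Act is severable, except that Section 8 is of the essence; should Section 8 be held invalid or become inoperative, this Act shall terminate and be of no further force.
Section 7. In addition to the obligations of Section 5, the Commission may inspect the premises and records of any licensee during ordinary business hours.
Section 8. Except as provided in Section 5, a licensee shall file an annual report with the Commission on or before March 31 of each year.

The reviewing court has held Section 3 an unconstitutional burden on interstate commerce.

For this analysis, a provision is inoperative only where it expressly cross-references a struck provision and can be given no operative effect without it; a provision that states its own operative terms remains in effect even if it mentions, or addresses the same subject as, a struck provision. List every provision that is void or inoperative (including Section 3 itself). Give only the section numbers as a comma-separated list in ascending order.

3, 4, 5

Section 3 is struck. The only function of Section 4 is the exemption procedure for Section 3, so it cannot stand once Section 3 is removed. Section 5 merely fixes the rulemaking mandate for Section 3; with Section 3 gone it has nothing to operate on and falls away. Section 8 mentions Section 5 but its own obligation stands independently of Section 5, so Section 8 is not affected. Although Section 7 refers to Section 5, its operative terms do not depend on Section 5, so it remains in effect. Section 6 makes Section 8 an essential term, but Section 8 is unaffected, so the severability proviso in Section 6 preserves the remaining provisions. Section 1, Section 2, Section 6, Section 7, and Section 8 remain in effect.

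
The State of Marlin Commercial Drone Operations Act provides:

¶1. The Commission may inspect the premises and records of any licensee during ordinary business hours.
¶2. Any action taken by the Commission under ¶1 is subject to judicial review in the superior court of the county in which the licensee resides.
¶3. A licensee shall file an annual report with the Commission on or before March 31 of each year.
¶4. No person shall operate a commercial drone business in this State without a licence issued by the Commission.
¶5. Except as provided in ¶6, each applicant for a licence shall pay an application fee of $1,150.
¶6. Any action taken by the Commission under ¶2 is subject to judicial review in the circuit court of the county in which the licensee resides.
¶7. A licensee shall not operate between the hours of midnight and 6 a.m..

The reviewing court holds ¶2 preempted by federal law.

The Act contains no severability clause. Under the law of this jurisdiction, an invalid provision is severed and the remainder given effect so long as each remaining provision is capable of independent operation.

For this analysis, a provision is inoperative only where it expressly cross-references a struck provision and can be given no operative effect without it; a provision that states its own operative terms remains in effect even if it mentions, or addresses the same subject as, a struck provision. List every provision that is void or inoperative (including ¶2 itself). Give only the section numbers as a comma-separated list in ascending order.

¶2 is struck. ¶6 has no operative effect of its own apart from ¶2 and is therefore inoperative. Although ¶5 refers to ¶6, its operative terms do not depend on ¶6, so it remains in effect. Under the stated default rule, only provisions that cannot operate independently fall away; the rest are enforced. That leaves ¶1, ¶3, ¶4, ¶5, and ¶7 in effect.

2, 6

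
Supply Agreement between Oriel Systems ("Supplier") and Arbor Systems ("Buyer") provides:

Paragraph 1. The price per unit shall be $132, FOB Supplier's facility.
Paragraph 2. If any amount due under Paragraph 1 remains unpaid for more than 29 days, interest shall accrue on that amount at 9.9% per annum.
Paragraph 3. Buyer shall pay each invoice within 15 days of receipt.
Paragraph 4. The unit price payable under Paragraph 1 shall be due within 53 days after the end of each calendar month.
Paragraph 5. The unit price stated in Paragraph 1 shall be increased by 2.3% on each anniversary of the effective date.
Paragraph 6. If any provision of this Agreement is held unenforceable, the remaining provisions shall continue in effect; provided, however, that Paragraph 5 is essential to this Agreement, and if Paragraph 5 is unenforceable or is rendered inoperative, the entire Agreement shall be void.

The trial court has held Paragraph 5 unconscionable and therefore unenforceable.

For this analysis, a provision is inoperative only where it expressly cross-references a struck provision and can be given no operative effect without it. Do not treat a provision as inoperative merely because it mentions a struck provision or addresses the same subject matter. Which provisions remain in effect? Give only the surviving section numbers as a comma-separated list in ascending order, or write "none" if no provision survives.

Paragraph 5 is struck. No other provision's operative terms depend on Paragraph 5. Paragraph 6 makes Paragraph 5 an essential term, and Paragraph 5 is the provision held invalid; under Paragraph 6, the entire Agreement is therefore void. No provision of the Agreement survives.

none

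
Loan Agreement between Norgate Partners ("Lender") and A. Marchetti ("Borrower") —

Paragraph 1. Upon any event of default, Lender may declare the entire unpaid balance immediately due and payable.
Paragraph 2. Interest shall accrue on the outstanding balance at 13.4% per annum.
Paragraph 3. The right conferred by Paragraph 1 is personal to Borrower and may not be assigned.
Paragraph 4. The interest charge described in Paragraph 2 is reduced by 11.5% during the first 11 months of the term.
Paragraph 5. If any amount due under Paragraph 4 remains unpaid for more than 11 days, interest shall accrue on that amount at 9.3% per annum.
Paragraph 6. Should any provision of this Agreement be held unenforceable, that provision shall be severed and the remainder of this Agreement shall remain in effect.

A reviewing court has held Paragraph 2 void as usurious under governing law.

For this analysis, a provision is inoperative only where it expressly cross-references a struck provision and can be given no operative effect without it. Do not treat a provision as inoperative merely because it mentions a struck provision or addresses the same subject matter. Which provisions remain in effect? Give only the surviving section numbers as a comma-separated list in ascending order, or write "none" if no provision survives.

Paragraph 2 is struck. Paragraph 4 has no operative effect of its own apart from Paragraph 2 and is therefore inoperative. Paragraph 5 has no operative effect of its own apart from Paragraph 4 and is therefore inoperative. Under the severability clause in Paragraph 6, the remaining provisions continue in force. The provisions still in force are Paragraph 1, Paragraph 3, and Paragraph 6.

1, 3, 6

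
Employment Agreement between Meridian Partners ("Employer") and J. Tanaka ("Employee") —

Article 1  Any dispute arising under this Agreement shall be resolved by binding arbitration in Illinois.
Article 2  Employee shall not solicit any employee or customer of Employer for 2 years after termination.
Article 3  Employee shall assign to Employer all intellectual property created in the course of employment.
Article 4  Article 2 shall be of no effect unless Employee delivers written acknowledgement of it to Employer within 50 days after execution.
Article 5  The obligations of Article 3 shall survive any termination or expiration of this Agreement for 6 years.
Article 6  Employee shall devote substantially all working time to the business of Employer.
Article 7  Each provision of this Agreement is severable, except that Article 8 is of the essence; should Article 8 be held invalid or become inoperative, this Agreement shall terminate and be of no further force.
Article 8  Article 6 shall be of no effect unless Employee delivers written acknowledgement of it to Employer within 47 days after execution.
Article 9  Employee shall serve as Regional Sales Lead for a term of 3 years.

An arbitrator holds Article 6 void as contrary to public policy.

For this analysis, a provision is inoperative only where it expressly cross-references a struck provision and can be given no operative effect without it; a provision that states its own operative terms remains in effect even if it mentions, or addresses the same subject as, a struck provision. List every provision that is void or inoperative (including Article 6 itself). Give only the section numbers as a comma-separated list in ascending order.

1, 2, 3, 4, 5, 6, 7, 8, 9

Article 6 is struck. The only function of Article 8 is the acknowledgement condition for Article 6, so it cannot stand once Article 6 is removed. Article 7 makes Article 8 an essential term, and Article 8 has been rendered inoperative by the cascade; under Article 7, the entire Agreement is therefore void. No provision of the Agreement survives.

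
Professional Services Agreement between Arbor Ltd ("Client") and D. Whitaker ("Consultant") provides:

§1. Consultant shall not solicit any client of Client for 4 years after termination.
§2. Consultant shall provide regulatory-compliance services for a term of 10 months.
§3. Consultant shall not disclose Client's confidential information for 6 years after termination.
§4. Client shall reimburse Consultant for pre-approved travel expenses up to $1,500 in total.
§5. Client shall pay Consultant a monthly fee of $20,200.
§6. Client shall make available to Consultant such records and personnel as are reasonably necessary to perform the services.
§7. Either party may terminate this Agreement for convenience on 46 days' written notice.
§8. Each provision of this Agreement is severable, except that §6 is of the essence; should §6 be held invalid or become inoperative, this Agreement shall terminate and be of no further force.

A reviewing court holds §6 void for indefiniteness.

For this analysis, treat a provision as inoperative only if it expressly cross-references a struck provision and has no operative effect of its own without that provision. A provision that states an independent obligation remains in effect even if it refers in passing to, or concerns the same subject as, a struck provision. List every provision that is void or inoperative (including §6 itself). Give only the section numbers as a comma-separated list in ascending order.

§6 is struck. Nothing else in the Agreement is defined by reference to §6. §8 makes §6 an essential term, and §6 is the provision held invalid; under §8, the entire Agreement is therefore void. No provision of the Agreement survives.

1, 2, 3, 4, 5, 6, 7, 8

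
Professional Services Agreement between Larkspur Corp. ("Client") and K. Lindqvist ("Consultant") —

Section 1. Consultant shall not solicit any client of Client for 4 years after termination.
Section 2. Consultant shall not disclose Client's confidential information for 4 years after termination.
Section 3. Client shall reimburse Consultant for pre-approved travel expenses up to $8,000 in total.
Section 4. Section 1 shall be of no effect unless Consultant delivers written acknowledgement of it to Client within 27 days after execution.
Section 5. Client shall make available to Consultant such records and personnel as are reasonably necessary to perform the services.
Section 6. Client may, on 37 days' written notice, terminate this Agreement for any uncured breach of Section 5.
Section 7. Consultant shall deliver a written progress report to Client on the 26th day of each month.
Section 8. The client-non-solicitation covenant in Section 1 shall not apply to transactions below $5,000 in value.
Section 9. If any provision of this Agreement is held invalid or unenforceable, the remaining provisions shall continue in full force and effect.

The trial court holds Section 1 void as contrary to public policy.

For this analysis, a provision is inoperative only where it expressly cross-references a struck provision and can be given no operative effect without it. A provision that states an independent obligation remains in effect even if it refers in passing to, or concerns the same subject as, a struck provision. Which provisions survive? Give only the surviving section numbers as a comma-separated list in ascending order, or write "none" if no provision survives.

Section 1 is struck. Section 4 operates only by reference to Section 1, so it falls with Section 1. Section 8 has no operative effect of its own apart from Section 1 and is therefore inoperative. Section 9 is a severability clause and preserves every provision that can still be given independent effect. That leaves Section 2, Section 3, Section 5, Section 6, Section 7, and Section 9 in effect.

2, 3, 5, 6, 7, 9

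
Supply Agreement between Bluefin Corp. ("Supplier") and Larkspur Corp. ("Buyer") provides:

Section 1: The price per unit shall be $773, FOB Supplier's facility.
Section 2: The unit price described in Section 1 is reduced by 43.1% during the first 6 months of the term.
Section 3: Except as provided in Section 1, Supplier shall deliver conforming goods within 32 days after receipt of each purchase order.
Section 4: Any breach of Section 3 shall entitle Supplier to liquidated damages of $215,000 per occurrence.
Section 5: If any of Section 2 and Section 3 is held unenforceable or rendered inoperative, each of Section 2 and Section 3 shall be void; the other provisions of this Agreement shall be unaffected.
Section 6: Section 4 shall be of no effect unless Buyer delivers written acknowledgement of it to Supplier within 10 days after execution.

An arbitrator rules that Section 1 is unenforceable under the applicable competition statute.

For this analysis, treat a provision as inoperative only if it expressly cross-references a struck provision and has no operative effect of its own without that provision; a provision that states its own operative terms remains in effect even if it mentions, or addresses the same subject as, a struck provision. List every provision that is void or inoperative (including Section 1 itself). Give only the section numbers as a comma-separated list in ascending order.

1, 2, 3, 4, 6

Section 1 is struck. Section 2 does nothing except set the introductory reduction to the unit price by reference to Section 1; with Section 1 gone it has no independent effect and is inoperative. Section 5 declares Section 2 and Section 3 mutually dependent; since one of them has fallen, all of them are of no effect. That brings down Section 3 as well. Section 4 and Section 6 in turn depend solely on a provision now struck and likewise fall. The remainder continues in force under Section 5. Only Section 5 remains in effect.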